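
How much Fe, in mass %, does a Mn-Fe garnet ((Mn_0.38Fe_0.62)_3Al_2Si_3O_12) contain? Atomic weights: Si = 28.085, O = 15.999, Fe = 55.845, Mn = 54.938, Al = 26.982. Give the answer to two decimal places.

M((Mn_0.38Fe_0.62)_3Al_2Si_3O_12) = 496.708 g/mol.
Fe contributes 1.86 × 55.845 = 103.872 g per mole.
103.872/496.708 = 0.2091 → 20.91%.

20.91 mass %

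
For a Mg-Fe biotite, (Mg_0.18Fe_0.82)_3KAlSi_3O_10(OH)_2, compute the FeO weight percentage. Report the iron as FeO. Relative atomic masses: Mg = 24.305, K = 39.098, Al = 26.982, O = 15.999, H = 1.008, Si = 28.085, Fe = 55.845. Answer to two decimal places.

M((Mg_0.18Fe_0.82)_3KAlSi_3O_10(OH)_2) = 494.842 g/mol; M(FeO) = 71.844 g/mol.
Moles FeO per formula unit = 2.46 Fe ÷ 1 = 2.4600.
FeO fraction = (2.4600 × 71.844) / 494.842 = 176.736/494.842 = 0.3572.

35.72 wt%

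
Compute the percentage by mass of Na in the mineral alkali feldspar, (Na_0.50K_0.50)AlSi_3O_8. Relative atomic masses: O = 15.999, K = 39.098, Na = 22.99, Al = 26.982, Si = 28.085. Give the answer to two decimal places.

4.25 mass %

M((Na_0.50K_0.50)AlSi_3O_8) = 270.273 g/mol.
Na contributes 0.50 × 22.99 = 11.495 g per mole.
11.495/270.273 = 0.0425 → 4.25%.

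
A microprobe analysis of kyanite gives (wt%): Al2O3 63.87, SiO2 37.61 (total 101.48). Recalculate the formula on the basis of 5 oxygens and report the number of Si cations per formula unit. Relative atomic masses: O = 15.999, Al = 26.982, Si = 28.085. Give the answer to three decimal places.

1.000 Si apfu

63.87 wt% Al2O3 ÷ 101.961 g/mol = 0.62642 mol, giving 1.25284 Al and 1.87926 O.
37.61 wt% SiO2 ÷ 60.083 g/mol = 0.62597 mol, giving 0.62597 Si and 1.25194 O.
Oxygen sums to 3.13120; scaling by 5/3.13120 = 1.59683 puts the formula on 5 O.
Si: 0.62597 × 1.59683 = 1.000 atoms per formula unit.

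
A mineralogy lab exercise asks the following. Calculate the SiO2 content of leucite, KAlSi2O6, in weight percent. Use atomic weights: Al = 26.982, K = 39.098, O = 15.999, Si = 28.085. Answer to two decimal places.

55.06 wt%

Formula mass = 218.244 g/mol.
2 Si → 2.0000 mol SiO2 per formula unit; M(SiO2) = 60.083, so SiO2 mass = 120.166 g.
120.166/218.244 × 100 = 55.06 wt%.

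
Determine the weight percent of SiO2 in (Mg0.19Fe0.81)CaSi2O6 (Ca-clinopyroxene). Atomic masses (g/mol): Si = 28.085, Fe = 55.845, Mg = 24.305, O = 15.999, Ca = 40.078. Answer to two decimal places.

49.64 wt%

M((Mg0.19Fe0.81)CaSi2O6) = 242.094 g/mol; M(SiO2) = 60.083 g/mol.
Moles SiO2 per formula unit = 2 Si ÷ 1 = 2.0000.
SiO2 fraction = (2.0000 × 60.083) / 242.094 = 120.166/242.094 = 0.4964.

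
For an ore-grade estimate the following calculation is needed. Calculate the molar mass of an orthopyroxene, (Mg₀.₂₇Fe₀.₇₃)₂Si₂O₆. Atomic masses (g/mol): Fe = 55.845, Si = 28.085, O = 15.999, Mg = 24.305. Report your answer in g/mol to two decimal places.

M = 0.54·24.305 + 1.46·55.845 + 2·28.085 + 6·15.999

246.82 g/mol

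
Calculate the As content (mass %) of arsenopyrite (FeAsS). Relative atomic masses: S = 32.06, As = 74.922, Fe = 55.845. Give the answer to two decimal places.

M(FeAsS) = 162.827 g/mol.
As contributes 1 × 74.922 = 74.922 g per mole.
74.922/162.827 = 0.4601 → 46.01%.

46.01 mass %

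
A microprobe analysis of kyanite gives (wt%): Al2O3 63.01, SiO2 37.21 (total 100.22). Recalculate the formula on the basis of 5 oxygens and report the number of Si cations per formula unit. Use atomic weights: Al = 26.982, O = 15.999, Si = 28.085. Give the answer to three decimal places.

1.001 Si apfu

Al2O3: 63.01/101.961 = 0.61798 mol → 1.23596 mol Al, 1.85394 mol O.
SiO2: 37.21/60.083 = 0.61931 mol → 0.61931 mol Si, 1.23862 mol O.
Total oxygen = 3.09256 mol. Normalization factor = 5/3.09256 = 1.61678.
Si per 5 O = 0.61931 × 1.61678 = 1.001.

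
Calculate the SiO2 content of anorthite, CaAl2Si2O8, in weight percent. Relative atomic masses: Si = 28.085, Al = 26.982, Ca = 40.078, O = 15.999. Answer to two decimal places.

Formula mass = 278.204 g/mol.
2 Si → 2.0000 mol SiO2 per formula unit; M(SiO2) = 60.083, so SiO2 mass = 120.166 g.
120.166/278.204 × 100 = 43.19 wt%.

43.19 wt%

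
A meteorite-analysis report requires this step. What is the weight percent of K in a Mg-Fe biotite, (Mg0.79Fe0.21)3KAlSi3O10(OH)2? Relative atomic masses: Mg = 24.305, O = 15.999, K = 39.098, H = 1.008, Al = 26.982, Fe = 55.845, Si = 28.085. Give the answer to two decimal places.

8.94 mass %

Formula mass = 2.37*24.305 + 0.63*55.845 + 1*39.098 + 1*26.982 + 3*28.085 + 12*15.999 + 2*1.008 = 437.124 g/mol, of which 39.098 g is K.
So K makes up 39.098/437.124 = 0.0894 of the mass, i.e. 8.94%.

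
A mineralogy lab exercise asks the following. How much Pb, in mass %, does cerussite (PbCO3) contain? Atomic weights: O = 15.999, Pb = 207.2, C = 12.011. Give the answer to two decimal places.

77.54 mass %

Formula mass = 1×207.2 + 1×12.011 + 3×15.999 = 267.208 g/mol, of which 207.200 g is Pb.
So Pb makes up 207.200/267.208 = 0.7754 of the mass, i.e. 77.54%.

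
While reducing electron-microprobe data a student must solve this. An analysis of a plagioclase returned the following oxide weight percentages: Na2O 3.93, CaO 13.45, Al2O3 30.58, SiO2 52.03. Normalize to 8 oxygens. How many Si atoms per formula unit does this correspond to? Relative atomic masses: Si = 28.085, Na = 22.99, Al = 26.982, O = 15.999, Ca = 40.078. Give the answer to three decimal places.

2.360 Si apfu

Na2O: 3.93/61.979 = 0.06341 mol → 0.12682 mol Na, 0.06341 mol O.
CaO: 13.45/56.077 = 0.23985 mol → 0.23985 mol Ca, 0.23985 mol O.
Al2O3: 30.58/101.961 = 0.29992 mol → 0.59984 mol Al, 0.89976 mol O.
SiO2: 52.03/60.083 = 0.86597 mol → 0.86597 mol Si, 1.73194 mol O.
Total oxygen = 2.93496 mol. Normalization factor = 8/2.93496 = 2.72576.
Si per 8 O = 0.86597 × 2.72576 = 2.360.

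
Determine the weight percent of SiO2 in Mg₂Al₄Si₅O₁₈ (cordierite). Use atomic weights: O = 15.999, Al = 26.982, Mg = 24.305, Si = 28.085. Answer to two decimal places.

51.36 wt%

Molar mass of Mg₂Al₄Si₅O₁₈ = 2×24.305 + 4×26.982 + 5×28.085 + 18×15.999 = 584.945 g/mol.
Each formula unit contains 5 Si, equivalent to 5/1 = 5.0000 mol SiO2.
M(SiO2) = 1×28.085 + 2×15.999 = 60.083 g/mol.
Mass of SiO2 per formula unit = 5.0000 × 60.083 = 300.415 g.
SiO2 wt% = 300.415 / 584.945 × 100 = 51.36%.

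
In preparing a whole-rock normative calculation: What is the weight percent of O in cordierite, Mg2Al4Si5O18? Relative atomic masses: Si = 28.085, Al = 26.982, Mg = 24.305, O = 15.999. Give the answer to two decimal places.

49.23 weight percent

Molar mass of Mg2Al4Si5O18: 2*24.305 + 4*26.982 + 5*28.085 + 18*15.999 = 584.945 g/mol.
Mass of O per formula unit: 18 × 15.999 = 287.982 g.
Weight fraction O = 287.982 / 584.945 = 0.4923.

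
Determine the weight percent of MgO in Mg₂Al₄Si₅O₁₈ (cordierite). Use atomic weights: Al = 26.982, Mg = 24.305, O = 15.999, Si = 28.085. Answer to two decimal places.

Formula mass = 584.945 g/mol.
2 Mg → 2.0000 mol MgO per formula unit; M(MgO) = 40.304, so MgO mass = 80.608 g.
80.608/584.945 × 100 = 13.78 wt%.

13.78 wt%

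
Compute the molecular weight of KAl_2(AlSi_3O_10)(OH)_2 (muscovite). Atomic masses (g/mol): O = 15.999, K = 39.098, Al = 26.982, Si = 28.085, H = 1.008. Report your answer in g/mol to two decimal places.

398.30 g/mol

The formula mass is the sum 1*39.098 + 3*26.982 + 3*28.085 + 12*15.999 + 2*1.008.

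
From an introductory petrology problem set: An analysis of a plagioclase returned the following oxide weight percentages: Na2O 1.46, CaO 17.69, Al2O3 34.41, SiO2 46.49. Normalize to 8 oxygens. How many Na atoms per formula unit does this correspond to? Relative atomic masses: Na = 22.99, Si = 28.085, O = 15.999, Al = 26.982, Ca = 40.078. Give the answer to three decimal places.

0.130 Na apfu

Na2O (M=61.979): mol = 0.02356; Na = 0.04712, O = 0.02356.
CaO (M=56.077): mol = 0.31546; Ca = 0.31546, O = 0.31546.
Al2O3 (M=101.961): mol = 0.33748; Al = 0.67496, O = 1.01244.
SiO2 (M=60.083): mol = 0.77376; Si = 0.77376, O = 1.54752.
ΣO = 2.89898; factor = 8/ΣO = 2.75959.
Na apfu = 0.04712 × 2.75959 = 0.130.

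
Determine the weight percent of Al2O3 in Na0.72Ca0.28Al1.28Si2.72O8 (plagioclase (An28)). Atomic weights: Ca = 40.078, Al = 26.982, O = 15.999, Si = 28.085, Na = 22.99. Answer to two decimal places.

24.47 wt%

M(Na0.72Ca0.28Al1.28Si2.72O8) = 266.695 g/mol; M(Al2O3) = 101.961 g/mol.
Moles Al2O3 per formula unit = 1.28 Al ÷ 2 = 0.6400.
Al2O3 fraction = (0.6400 × 101.961) / 266.695 = 65.255/266.695 = 0.2447.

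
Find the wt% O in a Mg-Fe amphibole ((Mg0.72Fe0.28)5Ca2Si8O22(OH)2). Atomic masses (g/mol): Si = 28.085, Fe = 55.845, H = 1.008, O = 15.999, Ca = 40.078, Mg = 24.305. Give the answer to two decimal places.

44.83 mass %

Molar mass of (Mg0.72Fe0.28)5Ca2Si8O22(OH)2: 3.60×24.305 + 1.40×55.845 + 2×40.078 + 8×28.085 + 24×15.999 + 2×1.008 = 856.509 g/mol.
Mass of O per formula unit: 24 × 15.999 = 383.976 g.
Weight fraction O = 383.976 / 856.509 = 0.4483.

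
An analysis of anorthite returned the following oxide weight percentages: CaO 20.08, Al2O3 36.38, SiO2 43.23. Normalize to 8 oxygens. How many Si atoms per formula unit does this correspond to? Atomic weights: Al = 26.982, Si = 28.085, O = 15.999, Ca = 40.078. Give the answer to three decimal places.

2.007 Si apfu

CaO (M=56.077): mol = 0.35808; Ca = 0.35808, O = 0.35808.
Al2O3 (M=101.961): mol = 0.35680; Al = 0.71360, O = 1.07040.
SiO2 (M=60.083): mol = 0.71950; Si = 0.71950, O = 1.43900.
ΣO = 2.86748; factor = 8/ΣO = 2.78991.
Si apfu = 0.71950 × 2.78991 = 2.007.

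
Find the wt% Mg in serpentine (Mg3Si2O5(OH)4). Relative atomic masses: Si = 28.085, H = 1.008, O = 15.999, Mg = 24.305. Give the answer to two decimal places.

26.31 mass %

Formula mass = 3×24.305 + 2×28.085 + 9×15.999 + 4×1.008 = 277.108 g/mol, of which 72.915 g is Mg.
So Mg makes up 72.915/277.108 = 0.2631 of the mass, i.e. 26.31%.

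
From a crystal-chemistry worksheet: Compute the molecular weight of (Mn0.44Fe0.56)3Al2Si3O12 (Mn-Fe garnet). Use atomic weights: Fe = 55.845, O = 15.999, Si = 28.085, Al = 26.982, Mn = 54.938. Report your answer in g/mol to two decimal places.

M = 1.32*54.938 + 1.68*55.845 + 2*26.982 + 3*28.085 + 12*15.999

496.54 g/mol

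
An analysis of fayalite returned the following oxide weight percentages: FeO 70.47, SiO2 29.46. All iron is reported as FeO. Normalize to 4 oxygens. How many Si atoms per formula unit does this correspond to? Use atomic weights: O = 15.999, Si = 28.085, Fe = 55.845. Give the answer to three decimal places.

70.47 wt% FeO ÷ 71.844 g/mol = 0.98088 mol, giving 0.98088 Fe and 0.98088 O.
29.46 wt% SiO2 ÷ 60.083 g/mol = 0.49032 mol, giving 0.49032 Si and 0.98064 O.
Oxygen sums to 1.96152; scaling by 4/1.96152 = 2.03923 puts the formula on 4 O.
Si: 0.49032 × 2.03923 = 1.000 atoms per formula unit.

1.000 Si apfu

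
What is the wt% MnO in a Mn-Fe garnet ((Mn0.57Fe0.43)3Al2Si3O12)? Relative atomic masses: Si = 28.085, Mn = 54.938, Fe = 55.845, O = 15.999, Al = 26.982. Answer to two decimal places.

24.45 wt%

Molar mass of (Mn0.57Fe0.43)3Al2Si3O12 = 1.71×54.938 + 1.29×55.845 + 2×26.982 + 3×28.085 + 12×15.999 = 496.191 g/mol.
Each formula unit contains 1.71 Mn, equivalent to 1.71/1 = 1.7100 mol MnO.
M(MnO) = 1×54.938 + 1×15.999 = 70.937 g/mol.
Mass of MnO per formula unit = 1.7100 × 70.937 = 121.302 g.
MnO wt% = 121.302 / 496.191 × 100 = 24.45%.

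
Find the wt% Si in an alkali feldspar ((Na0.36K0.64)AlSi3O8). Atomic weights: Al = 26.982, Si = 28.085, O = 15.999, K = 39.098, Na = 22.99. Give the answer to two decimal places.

30.92 mass %

Formula mass = 0.36*22.99 + 0.64*39.098 + 1*26.982 + 3*28.085 + 8*15.999 = 272.528 g/mol, of which 84.255 g is Si.
So Si makes up 84.255/272.528 = 0.3092 of the mass, i.e. 30.92%.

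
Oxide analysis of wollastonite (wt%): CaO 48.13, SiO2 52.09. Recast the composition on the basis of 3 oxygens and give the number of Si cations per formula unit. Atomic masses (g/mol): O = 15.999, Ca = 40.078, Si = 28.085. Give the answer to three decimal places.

1.003 Si apfu

CaO: 48.13/56.077 = 0.85828 mol → 0.85828 mol Ca, 0.85828 mol O.
SiO2: 52.09/60.083 = 0.86697 mol → 0.86697 mol Si, 1.73394 mol O.
Total oxygen = 2.59222 mol. Normalization factor = 3/2.59222 = 1.15731.
Si per 3 O = 0.86697 × 1.15731 = 1.003.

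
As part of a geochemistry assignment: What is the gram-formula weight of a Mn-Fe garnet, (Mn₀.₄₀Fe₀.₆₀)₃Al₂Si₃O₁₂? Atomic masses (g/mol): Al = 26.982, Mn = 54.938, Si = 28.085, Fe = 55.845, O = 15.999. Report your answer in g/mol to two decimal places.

The formula mass is the sum 1.20×54.938 + 1.80×55.845 + 2×26.982 + 3×28.085 + 12×15.999.

496.65 g/mol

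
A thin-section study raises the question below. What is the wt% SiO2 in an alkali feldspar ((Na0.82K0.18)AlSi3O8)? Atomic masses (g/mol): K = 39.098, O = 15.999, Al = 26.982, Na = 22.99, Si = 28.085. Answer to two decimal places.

67.99 wt%

Formula mass = 265.118 g/mol.
3 Si → 3.0000 mol SiO2 per formula unit; M(SiO2) = 60.083, so SiO2 mass = 180.249 g.
180.249/265.118 × 100 = 67.99 wt%.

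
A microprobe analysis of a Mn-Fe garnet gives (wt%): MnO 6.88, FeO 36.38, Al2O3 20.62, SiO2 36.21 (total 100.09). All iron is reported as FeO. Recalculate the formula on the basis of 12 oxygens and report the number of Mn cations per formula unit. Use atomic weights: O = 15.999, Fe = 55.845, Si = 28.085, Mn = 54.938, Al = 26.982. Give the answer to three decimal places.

6.88 wt% MnO ÷ 70.937 g/mol = 0.09699 mol, giving 0.09699 Mn and 0.09699 O.
36.38 wt% FeO ÷ 71.844 g/mol = 0.50637 mol, giving 0.50637 Fe and 0.50637 O.
20.62 wt% Al2O3 ÷ 101.961 g/mol = 0.20223 mol, giving 0.40446 Al and 0.60669 O.
36.21 wt% SiO2 ÷ 60.083 g/mol = 0.60267 mol, giving 0.60267 Si and 1.20534 O.
Oxygen sums to 2.41539; scaling by 12/2.41539 = 4.96814 puts the formula on 12 O.
Mn: 0.09699 × 4.96814 = 0.482 atoms per formula unit.

0.482 Mn apfu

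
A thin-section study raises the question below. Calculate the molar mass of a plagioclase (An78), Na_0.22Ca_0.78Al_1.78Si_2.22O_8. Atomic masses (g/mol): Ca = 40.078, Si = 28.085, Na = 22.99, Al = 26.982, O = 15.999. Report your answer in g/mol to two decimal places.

The formula mass is the sum 0.22*22.99 + 0.78*40.078 + 1.78*26.982 + 2.22*28.085 + 8*15.999.

274.69 g/mol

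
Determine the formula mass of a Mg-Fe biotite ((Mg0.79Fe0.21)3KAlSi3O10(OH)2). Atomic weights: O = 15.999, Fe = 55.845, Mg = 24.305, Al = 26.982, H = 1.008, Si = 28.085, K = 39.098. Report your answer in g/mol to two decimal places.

M = 2.37×24.305 + 0.63×55.845 + 1×39.098 + 1×26.982 + 3×28.085 + 12×15.999 + 2×1.008

437.12 g/mol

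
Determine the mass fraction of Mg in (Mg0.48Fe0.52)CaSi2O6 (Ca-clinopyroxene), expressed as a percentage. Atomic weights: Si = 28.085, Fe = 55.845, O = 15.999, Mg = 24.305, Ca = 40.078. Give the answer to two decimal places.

Formula mass = 0.48·24.305 + 0.52·55.845 + 1·40.078 + 2·28.085 + 6·15.999 = 232.948 g/mol, of which 11.666 g is Mg.
So Mg makes up 11.666/232.948 = 0.0501 of the mass, i.e. 5.01%.

5.01 mass %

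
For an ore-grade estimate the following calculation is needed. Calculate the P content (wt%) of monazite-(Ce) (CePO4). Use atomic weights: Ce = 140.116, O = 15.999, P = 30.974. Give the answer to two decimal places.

13.18 wt%

M(CePO4) = 235.086 g/mol.
P contributes 1 × 30.974 = 30.974 g per mole.
30.974/235.086 = 0.1318 → 13.18%.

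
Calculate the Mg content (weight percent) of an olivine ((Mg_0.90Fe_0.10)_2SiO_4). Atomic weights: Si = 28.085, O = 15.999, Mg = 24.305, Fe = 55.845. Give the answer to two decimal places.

29.76 weight percent

Formula mass = 1.80×24.305 + 0.20×55.845 + 1×28.085 + 4×15.999 = 146.999 g/mol, of which 43.749 g is Mg.
So Mg makes up 43.749/146.999 = 0.2976 of the mass, i.e. 29.76%.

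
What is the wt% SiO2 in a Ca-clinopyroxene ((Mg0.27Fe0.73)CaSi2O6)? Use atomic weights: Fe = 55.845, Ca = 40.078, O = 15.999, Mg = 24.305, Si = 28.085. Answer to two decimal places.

Formula mass = 239.571 g/mol.
2 Si → 2.0000 mol SiO2 per formula unit; M(SiO2) = 60.083, so SiO2 mass = 120.166 g.
120.166/239.571 × 100 = 50.16 wt%.

50.16 wt%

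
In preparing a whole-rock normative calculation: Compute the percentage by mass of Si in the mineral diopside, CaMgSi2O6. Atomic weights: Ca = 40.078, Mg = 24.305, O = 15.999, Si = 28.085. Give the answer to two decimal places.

Molar mass of CaMgSi2O6: 1×40.078 + 1×24.305 + 2×28.085 + 6×15.999 = 216.547 g/mol.
Mass of Si per formula unit: 2 × 28.085 = 56.170 g.
Weight fraction Si = 56.170 / 216.547 = 0.2594.

25.94 wt%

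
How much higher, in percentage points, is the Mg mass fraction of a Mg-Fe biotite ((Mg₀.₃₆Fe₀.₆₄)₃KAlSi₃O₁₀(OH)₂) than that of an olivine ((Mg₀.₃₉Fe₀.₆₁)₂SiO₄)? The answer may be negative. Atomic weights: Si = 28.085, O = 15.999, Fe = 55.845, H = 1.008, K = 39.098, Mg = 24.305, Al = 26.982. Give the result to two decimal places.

Mg in (Mg₀.₃₆Fe₀.₆₄)₃KAlSi₃O₁₀(OH)₂: molar mass 477.811 g/mol; 1.08×24.305 = 26.249 g → 5.49 wt%.
Mg in (Mg₀.₃₉Fe₀.₆₁)₂SiO₄: molar mass 179.170 g/mol; 0.78×24.305 = 18.958 g → 10.58 wt%.
Difference = 5.49 − 10.58 = -5.09 percentage points.

-5.09 percentage points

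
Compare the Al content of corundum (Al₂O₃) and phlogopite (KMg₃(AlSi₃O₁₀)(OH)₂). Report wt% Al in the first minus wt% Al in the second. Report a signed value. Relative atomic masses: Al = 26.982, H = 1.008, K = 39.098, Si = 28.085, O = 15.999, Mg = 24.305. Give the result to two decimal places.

First mineral: 53.964 g Al in 101.961 g formula = 52.93 wt% Al.
Second mineral: 26.982 g Al in 417.254 g formula = 6.47 wt% Al.
52.93% − 6.47% gives a difference of 46.46 percentage points.

46.46 percentage points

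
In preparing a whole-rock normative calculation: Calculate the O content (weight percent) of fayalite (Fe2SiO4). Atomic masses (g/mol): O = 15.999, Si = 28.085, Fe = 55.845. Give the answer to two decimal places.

31.41 weight percent

Formula mass = 2*55.845 + 1*28.085 + 4*15.999 = 203.771 g/mol, of which 63.996 g is O.
So O makes up 63.996/203.771 = 0.3141 of the mass, i.e. 31.41%.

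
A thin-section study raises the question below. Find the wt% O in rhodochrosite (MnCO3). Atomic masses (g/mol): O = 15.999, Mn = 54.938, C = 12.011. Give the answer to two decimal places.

41.76 wt%

M(MnCO3) = 114.946 g/mol.
O contributes 3 × 15.999 = 47.997 g per mole.
47.997/114.946 = 0.4176 → 41.76%.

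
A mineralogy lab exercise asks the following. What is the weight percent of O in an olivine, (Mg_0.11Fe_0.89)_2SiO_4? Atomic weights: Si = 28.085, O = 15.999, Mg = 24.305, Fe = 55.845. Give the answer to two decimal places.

32.51 mass %

Formula mass = 0.22*24.305 + 1.78*55.845 + 1*28.085 + 4*15.999 = 196.832 g/mol, of which 63.996 g is O.
So O makes up 63.996/196.832 = 0.3251 of the mass, i.e. 32.51%.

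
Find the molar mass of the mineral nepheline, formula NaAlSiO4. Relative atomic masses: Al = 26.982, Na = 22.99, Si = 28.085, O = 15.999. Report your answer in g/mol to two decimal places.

142.05 g/mol

Na: 1 × 22.99 = 22.9900
Al: 1 × 26.982 = 26.9820
Si: 1 × 28.085 = 28.0850
O: 4 × 15.999 = 63.9960
Summing the contributions gives the formula mass.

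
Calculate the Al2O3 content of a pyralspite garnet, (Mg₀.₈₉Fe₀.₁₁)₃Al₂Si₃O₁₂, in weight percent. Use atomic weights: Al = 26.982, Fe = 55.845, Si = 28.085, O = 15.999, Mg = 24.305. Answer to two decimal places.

Formula mass = 413.530 g/mol.
2 Al → 1.0000 mol Al2O3 per formula unit; M(Al2O3) = 101.961, so Al2O3 mass = 101.961 g.
101.961/413.530 × 100 = 24.66 wt%.

24.66 wt%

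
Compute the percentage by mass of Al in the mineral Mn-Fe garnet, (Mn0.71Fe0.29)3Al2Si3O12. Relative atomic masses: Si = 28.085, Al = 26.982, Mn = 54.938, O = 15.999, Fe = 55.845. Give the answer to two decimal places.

10.88 wt%

Molar mass of (Mn0.71Fe0.29)3Al2Si3O12: 2.13*54.938 + 0.87*55.845 + 2*26.982 + 3*28.085 + 12*15.999 = 495.810 g/mol.
Mass of Al per formula unit: 2 × 26.982 = 53.964 g.
Weight fraction Al = 53.964 / 495.810 = 0.1088.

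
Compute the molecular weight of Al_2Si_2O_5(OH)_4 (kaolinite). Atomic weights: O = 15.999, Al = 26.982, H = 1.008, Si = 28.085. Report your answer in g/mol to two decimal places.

The formula mass is the sum 2·26.982 + 2·28.085 + 9·15.999 + 4·1.008.

258.16 g/mol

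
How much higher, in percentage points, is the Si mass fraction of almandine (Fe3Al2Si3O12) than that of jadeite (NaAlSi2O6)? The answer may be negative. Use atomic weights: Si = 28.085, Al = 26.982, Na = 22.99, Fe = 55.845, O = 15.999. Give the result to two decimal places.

First mineral: 84.255 g Si in 497.742 g formula = 16.93 wt% Si.
Second mineral: 56.170 g Si in 202.136 g formula = 27.79 wt% Si.
16.93% − 27.79% gives a difference of -10.86 percentage points.

-10.86 percentage points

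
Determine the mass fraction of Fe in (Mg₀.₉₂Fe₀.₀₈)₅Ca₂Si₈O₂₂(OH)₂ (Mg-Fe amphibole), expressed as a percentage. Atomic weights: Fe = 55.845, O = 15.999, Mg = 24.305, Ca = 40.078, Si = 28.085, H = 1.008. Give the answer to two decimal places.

2.71 mass %

Molar mass of (Mg₀.₉₂Fe₀.₀₈)₅Ca₂Si₈O₂₂(OH)₂: 4.60·24.305 + 0.40·55.845 + 2·40.078 + 8·28.085 + 24·15.999 + 2·1.008 = 824.969 g/mol.
Mass of Fe per formula unit: 0.40 × 55.845 = 22.338 g.
Weight fraction Fe = 22.338 / 824.969 = 0.0271.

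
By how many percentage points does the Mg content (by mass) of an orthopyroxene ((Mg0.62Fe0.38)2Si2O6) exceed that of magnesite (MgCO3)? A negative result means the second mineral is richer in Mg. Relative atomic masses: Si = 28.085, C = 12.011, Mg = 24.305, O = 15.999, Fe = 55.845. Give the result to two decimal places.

-15.42 percentage points

Mg in (Mg0.62Fe0.38)2Si2O6: molar mass 224.744 g/mol; 1.24×24.305 = 30.138 g → 13.41 wt%.
Mg in MgCO3: molar mass 84.313 g/mol; 1×24.305 = 24.305 g → 28.83 wt%.
Difference = 13.41 − 28.83 = -15.42 percentage points.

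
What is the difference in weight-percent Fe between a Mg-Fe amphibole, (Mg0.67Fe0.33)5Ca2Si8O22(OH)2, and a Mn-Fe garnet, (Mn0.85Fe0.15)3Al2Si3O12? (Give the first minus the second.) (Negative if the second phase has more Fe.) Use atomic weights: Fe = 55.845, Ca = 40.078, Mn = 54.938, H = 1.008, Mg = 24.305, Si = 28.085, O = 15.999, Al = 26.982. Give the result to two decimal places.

5.59 percentage points

First mineral: 92.144 g Fe in 864.394 g formula = 10.66 wt% Fe.
Second mineral: 25.130 g Fe in 495.429 g formula = 5.07 wt% Fe.
10.66% − 5.07% gives a difference of 5.59 percentage points.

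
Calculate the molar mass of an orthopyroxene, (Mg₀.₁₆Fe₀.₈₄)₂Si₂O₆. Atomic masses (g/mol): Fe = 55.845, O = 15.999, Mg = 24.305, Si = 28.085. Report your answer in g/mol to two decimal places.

M = 0.32·24.305 + 1.68·55.845 + 2·28.085 + 6·15.999

253.76 g/mol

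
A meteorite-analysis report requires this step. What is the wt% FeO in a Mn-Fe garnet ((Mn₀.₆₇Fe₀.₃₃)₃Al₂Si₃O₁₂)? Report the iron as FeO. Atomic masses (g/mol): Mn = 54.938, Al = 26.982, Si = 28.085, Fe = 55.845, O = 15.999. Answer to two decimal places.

14.34 wt%

M((Mn₀.₆₇Fe₀.₃₃)₃Al₂Si₃O₁₂) = 495.919 g/mol; M(FeO) = 71.844 g/mol.
Moles FeO per formula unit = 0.99 Fe ÷ 1 = 0.9900.
FeO fraction = (0.9900 × 71.844) / 495.919 = 71.126/495.919 = 0.1434.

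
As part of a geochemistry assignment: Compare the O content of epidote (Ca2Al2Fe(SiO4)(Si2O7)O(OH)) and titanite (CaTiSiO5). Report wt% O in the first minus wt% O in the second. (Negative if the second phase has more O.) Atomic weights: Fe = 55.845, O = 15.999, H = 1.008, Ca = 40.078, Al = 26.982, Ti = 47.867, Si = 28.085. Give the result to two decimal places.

First mineral: 207.987 g O in 483.215 g formula = 43.04 wt% O.
Second mineral: 79.995 g O in 196.025 g formula = 40.81 wt% O.
43.04% − 40.81% gives a difference of 2.23 percentage points.

2.23 percentage points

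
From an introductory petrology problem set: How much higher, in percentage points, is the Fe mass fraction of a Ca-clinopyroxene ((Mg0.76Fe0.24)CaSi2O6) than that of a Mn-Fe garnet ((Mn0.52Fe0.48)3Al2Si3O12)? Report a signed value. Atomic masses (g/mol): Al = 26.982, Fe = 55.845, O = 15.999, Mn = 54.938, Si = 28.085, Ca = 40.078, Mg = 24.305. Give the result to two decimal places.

-10.22 percentage points

M((Mg0.76Fe0.24)CaSi2O6) = 224.117 g/mol, so wt% Fe = 13.403/224.117 × 100 = 5.98%.
M((Mn0.52Fe0.48)3Al2Si3O12) = 496.327 g/mol, so wt% Fe = 80.417/496.327 × 100 = 16.20%.
5.98 − 16.20 = -10.22 pp.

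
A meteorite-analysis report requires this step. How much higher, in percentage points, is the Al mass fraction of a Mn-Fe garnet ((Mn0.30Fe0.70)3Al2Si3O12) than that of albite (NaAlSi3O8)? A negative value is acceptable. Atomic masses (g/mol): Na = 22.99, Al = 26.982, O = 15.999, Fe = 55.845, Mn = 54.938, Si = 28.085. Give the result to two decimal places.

Al in (Mn0.30Fe0.70)3Al2Si3O12: molar mass 496.926 g/mol; 2×26.982 = 53.964 g → 10.86 wt%.
Al in NaAlSi3O8: molar mass 262.219 g/mol; 1×26.982 = 26.982 g → 10.29 wt%.
Difference = 10.86 − 10.29 = 0.57 percentage points.

0.57 percentage points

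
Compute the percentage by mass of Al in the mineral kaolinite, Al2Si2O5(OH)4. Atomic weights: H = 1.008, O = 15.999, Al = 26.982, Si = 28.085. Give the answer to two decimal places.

20.90 mass %

Formula mass = 2*26.982 + 2*28.085 + 9*15.999 + 4*1.008 = 258.157 g/mol, of which 53.964 g is Al.
So Al makes up 53.964/258.157 = 0.2090 of the mass, i.e. 20.90%.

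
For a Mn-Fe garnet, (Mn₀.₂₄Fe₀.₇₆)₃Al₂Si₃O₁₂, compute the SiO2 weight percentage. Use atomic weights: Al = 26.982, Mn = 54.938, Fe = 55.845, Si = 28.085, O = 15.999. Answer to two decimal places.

36.26 wt%

Molar mass of (Mn₀.₂₄Fe₀.₇₆)₃Al₂Si₃O₁₂ = 0.72*54.938 + 2.28*55.845 + 2*26.982 + 3*28.085 + 12*15.999 = 497.089 g/mol.
Each formula unit contains 3 Si, equivalent to 3/1 = 3.0000 mol SiO2.
M(SiO2) = 1×28.085 + 2×15.999 = 60.083 g/mol.
Mass of SiO2 per formula unit = 3.0000 × 60.083 = 180.249 g.
SiO2 wt% = 180.249 / 497.089 × 100 = 36.26%.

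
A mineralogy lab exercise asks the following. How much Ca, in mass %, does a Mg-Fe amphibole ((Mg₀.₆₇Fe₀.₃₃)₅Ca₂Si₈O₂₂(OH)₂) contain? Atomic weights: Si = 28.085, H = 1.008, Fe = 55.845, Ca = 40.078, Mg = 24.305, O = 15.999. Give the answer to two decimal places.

Molar mass of (Mg₀.₆₇Fe₀.₃₃)₅Ca₂Si₈O₂₂(OH)₂: 3.35·24.305 + 1.65·55.845 + 2·40.078 + 8·28.085 + 24·15.999 + 2·1.008 = 864.394 g/mol.
Mass of Ca per formula unit: 2 × 40.078 = 80.156 g.
Weight fraction Ca = 80.156 / 864.394 = 0.0927.

9.27 mass %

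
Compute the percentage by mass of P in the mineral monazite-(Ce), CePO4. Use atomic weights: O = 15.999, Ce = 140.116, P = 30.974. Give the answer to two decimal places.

13.18 wt%

Molar mass of CePO4: 1×140.116 + 1×30.974 + 4×15.999 = 235.086 g/mol.
Mass of P per formula unit: 1 × 30.974 = 30.974 g.
Weight fraction P = 30.974 / 235.086 = 0.1318.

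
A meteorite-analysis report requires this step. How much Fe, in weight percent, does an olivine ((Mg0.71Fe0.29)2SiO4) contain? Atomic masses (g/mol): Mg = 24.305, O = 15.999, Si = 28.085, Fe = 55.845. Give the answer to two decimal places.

20.37 weight percent

Molar mass of (Mg0.71Fe0.29)2SiO4: 1.42×24.305 + 0.58×55.845 + 1×28.085 + 4×15.999 = 158.984 g/mol.
Mass of Fe per formula unit: 0.58 × 55.845 = 32.390 g.
Weight fraction Fe = 32.390 / 158.984 = 0.2037.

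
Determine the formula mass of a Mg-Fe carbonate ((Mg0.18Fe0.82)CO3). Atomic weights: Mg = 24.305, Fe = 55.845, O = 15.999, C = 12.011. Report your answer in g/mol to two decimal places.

M = 0.18×24.305 + 0.82×55.845 + 1×12.011 + 3×15.999

110.18 g/mol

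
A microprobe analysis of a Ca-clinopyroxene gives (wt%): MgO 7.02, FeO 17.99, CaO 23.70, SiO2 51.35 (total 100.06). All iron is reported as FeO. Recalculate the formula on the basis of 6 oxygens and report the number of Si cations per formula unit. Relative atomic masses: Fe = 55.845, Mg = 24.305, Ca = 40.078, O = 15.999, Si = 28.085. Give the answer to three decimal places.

7.02 wt% MgO ÷ 40.304 g/mol = 0.17418 mol, giving 0.17418 Mg and 0.17418 O.
17.99 wt% FeO ÷ 71.844 g/mol = 0.25040 mol, giving 0.25040 Fe and 0.25040 O.
23.70 wt% CaO ÷ 56.077 g/mol = 0.42263 mol, giving 0.42263 Ca and 0.42263 O.
51.35 wt% SiO2 ÷ 60.083 g/mol = 0.85465 mol, giving 0.85465 Si and 1.70930 O.
Oxygen sums to 2.55651; scaling by 6/2.55651 = 2.34695 puts the formula on 6 O.
Si: 0.85465 × 2.34695 = 2.006 atoms per formula unit.

2.006 Si apfu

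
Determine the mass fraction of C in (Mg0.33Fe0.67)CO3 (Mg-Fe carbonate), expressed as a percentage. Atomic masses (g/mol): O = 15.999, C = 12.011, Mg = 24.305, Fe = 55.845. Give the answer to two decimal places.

11.39 mass %

Formula mass = 0.33·24.305 + 0.67·55.845 + 1·12.011 + 3·15.999 = 105.445 g/mol, of which 12.011 g is C.
So C makes up 12.011/105.445 = 0.1139 of the mass, i.e. 11.39%.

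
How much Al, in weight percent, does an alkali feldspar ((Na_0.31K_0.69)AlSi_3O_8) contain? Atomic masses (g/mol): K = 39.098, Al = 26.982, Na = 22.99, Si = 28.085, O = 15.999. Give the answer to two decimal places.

9.87 weight percent

Molar mass of (Na_0.31K_0.69)AlSi_3O_8: 0.31*22.99 + 0.69*39.098 + 1*26.982 + 3*28.085 + 8*15.999 = 273.334 g/mol.
Mass of Al per formula unit: 1 × 26.982 = 26.982 g.
Weight fraction Al = 26.982 / 273.334 = 0.0987.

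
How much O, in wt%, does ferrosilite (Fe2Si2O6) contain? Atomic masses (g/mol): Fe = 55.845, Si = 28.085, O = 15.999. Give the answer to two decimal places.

Molar mass of Fe2Si2O6: 2×55.845 + 2×28.085 + 6×15.999 = 263.854 g/mol.
Mass of O per formula unit: 6 × 15.999 = 95.994 g.
Weight fraction O = 95.994 / 263.854 = 0.3638.

36.38 wt%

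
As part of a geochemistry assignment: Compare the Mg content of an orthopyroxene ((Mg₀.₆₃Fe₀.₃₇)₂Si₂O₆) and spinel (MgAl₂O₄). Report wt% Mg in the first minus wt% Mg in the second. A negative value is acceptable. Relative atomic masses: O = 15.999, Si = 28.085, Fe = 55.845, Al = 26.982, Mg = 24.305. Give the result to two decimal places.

Mg in (Mg₀.₆₃Fe₀.₃₇)₂Si₂O₆: molar mass 224.114 g/mol; 1.26×24.305 = 30.624 g → 13.66 wt%.
Mg in MgAl₂O₄: molar mass 142.265 g/mol; 1×24.305 = 24.305 g → 17.08 wt%.
Difference = 13.66 − 17.08 = -3.42 percentage points.

-3.42 percentage points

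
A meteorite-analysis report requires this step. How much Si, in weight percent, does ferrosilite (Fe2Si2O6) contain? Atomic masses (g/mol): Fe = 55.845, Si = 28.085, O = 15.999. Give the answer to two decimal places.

21.29 weight percent

Formula mass = 2×55.845 + 2×28.085 + 6×15.999 = 263.854 g/mol, of which 56.170 g is Si.
So Si makes up 56.170/263.854 = 0.2129 of the mass, i.e. 21.29%.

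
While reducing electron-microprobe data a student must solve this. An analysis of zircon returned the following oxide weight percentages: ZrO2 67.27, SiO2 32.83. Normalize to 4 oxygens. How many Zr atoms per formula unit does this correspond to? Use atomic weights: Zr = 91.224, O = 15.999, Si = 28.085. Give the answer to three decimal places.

ZrO2 (M=123.222): mol = 0.54593; Zr = 0.54593, O = 1.09186.
SiO2 (M=60.083): mol = 0.54641; Si = 0.54641, O = 1.09282.
ΣO = 2.18468; factor = 4/ΣO = 1.83093.
Zr apfu = 0.54593 × 1.83093 = 1.000.

1.000 Zr apfu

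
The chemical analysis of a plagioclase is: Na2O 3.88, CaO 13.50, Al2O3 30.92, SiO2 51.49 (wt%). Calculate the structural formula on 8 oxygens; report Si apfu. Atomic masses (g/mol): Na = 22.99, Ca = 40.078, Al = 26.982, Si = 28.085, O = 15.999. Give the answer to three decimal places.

3.88 wt% Na2O ÷ 61.979 g/mol = 0.06260 mol, giving 0.12520 Na and 0.06260 O.
13.50 wt% CaO ÷ 56.077 g/mol = 0.24074 mol, giving 0.24074 Ca and 0.24074 O.
30.92 wt% Al2O3 ÷ 101.961 g/mol = 0.30325 mol, giving 0.60650 Al and 0.90975 O.
51.49 wt% SiO2 ÷ 60.083 g/mol = 0.85698 mol, giving 0.85698 Si and 1.71396 O.
Oxygen sums to 2.92705; scaling by 8/2.92705 = 2.73313 puts the formula on 8 O.
Si: 0.85698 × 2.73313 = 2.342 atoms per formula unit.

2.342 Si apfu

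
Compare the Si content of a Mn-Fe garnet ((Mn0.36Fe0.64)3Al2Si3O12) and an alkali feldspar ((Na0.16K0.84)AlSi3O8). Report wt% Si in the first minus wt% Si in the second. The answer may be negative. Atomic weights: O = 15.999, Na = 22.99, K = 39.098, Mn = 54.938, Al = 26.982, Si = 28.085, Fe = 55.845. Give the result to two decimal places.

First mineral: 84.255 g Si in 496.762 g formula = 16.96 wt% Si.
Second mineral: 84.255 g Si in 275.750 g formula = 30.55 wt% Si.
16.96% − 30.55% gives a difference of -13.59 percentage points.

-13.59 percentage points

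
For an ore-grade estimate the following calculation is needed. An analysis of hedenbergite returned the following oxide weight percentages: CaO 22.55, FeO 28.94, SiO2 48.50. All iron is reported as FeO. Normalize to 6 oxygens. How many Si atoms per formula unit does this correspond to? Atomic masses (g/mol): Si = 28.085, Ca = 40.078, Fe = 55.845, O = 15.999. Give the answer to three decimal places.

22.55 wt% CaO ÷ 56.077 g/mol = 0.40213 mol, giving 0.40213 Ca and 0.40213 O.
28.94 wt% FeO ÷ 71.844 g/mol = 0.40282 mol, giving 0.40282 Fe and 0.40282 O.
48.50 wt% SiO2 ÷ 60.083 g/mol = 0.80722 mol, giving 0.80722 Si and 1.61444 O.
Oxygen sums to 2.41939; scaling by 6/2.41939 = 2.47996 puts the formula on 6 O.
Si: 0.80722 × 2.47996 = 2.002 atoms per formula unit.

2.002 Si apfu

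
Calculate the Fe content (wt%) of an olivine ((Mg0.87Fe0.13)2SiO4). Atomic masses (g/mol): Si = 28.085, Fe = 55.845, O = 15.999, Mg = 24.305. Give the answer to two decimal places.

9.75 wt%

Molar mass of (Mg0.87Fe0.13)2SiO4: 1.74×24.305 + 0.26×55.845 + 1×28.085 + 4×15.999 = 148.891 g/mol.
Mass of Fe per formula unit: 0.26 × 55.845 = 14.520 g.
Weight fraction Fe = 14.520 / 148.891 = 0.0975.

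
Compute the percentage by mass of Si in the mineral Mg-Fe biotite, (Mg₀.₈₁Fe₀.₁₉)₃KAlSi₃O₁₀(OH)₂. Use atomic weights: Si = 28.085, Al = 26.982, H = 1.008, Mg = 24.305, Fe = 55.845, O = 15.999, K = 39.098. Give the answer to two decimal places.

19.36 wt%

Formula mass = 2.43×24.305 + 0.57×55.845 + 1×39.098 + 1×26.982 + 3×28.085 + 12×15.999 + 2×1.008 = 435.232 g/mol, of which 84.255 g is Si.
So Si makes up 84.255/435.232 = 0.1936 of the mass, i.e. 19.36%.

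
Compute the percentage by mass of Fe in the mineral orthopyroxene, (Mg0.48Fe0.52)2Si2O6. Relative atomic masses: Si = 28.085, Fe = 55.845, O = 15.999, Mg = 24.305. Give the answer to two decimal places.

Formula mass = 0.96*24.305 + 1.04*55.845 + 2*28.085 + 6*15.999 = 233.576 g/mol, of which 58.079 g is Fe.
So Fe makes up 58.079/233.576 = 0.2487 of the mass, i.e. 24.87%.

24.87 mass %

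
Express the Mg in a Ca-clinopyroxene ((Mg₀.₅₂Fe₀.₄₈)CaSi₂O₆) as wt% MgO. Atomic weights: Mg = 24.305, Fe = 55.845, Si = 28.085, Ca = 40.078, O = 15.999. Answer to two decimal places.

9.05 wt%

M((Mg₀.₅₂Fe₀.₄₈)CaSi₂O₆) = 231.686 g/mol; M(MgO) = 40.304 g/mol.
Moles MgO per formula unit = 0.52 Mg ÷ 1 = 0.5200.
MgO fraction = (0.5200 × 40.304) / 231.686 = 20.958/231.686 = 0.0905.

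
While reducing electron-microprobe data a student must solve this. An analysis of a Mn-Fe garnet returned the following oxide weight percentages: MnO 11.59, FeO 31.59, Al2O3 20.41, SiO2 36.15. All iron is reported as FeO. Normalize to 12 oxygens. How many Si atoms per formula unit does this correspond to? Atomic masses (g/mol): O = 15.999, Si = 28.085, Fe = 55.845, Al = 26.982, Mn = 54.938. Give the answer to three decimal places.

MnO (M=70.937): mol = 0.16338; Mn = 0.16338, O = 0.16338.
FeO (M=71.844): mol = 0.43970; Fe = 0.43970, O = 0.43970.
Al2O3 (M=101.961): mol = 0.20017; Al = 0.40034, O = 0.60051.
SiO2 (M=60.083): mol = 0.60167; Si = 0.60167, O = 1.20334.
ΣO = 2.40693; factor = 12/ΣO = 4.98560.
Si apfu = 0.60167 × 4.98560 = 3.000.

3.000 Si apfu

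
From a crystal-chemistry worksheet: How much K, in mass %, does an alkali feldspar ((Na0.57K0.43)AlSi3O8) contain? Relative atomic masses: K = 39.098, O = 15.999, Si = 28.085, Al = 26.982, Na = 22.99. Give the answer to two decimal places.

6.25 mass %

Molar mass of (Na0.57K0.43)AlSi3O8: 0.57×22.99 + 0.43×39.098 + 1×26.982 + 3×28.085 + 8×15.999 = 269.145 g/mol.
Mass of K per formula unit: 0.43 × 39.098 = 16.812 g.
Weight fraction K = 16.812 / 269.145 = 0.0625.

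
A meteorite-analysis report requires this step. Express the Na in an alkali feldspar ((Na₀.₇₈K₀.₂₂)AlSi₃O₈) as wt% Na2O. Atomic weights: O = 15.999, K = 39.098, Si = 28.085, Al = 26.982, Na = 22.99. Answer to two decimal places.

9.10 wt%

Molar mass of (Na₀.₇₈K₀.₂₂)AlSi₃O₈ = 0.78*22.99 + 0.22*39.098 + 1*26.982 + 3*28.085 + 8*15.999 = 265.763 g/mol.
Each formula unit contains 0.78 Na, equivalent to 0.78/2 = 0.3900 mol Na2O.
M(Na2O) = 2×22.99 + 1×15.999 = 61.979 g/mol.
Mass of Na2O per formula unit = 0.3900 × 61.979 = 24.172 g.
Na2O wt% = 24.172 / 265.763 × 100 = 9.10%.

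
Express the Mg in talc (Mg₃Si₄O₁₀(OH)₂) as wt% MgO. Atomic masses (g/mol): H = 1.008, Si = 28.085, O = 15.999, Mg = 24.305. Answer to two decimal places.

Formula mass = 379.259 g/mol.
3 Mg → 3.0000 mol MgO per formula unit; M(MgO) = 40.304, so MgO mass = 120.912 g.
120.912/379.259 × 100 = 31.88 wt%.

31.88 wt%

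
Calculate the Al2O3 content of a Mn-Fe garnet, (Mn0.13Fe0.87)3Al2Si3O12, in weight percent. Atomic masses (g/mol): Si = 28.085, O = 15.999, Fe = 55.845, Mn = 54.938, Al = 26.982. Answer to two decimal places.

20.50 wt%

Molar mass of (Mn0.13Fe0.87)3Al2Si3O12 = 0.39·54.938 + 2.61·55.845 + 2·26.982 + 3·28.085 + 12·15.999 = 497.388 g/mol.
Each formula unit contains 2 Al, equivalent to 2/2 = 1.0000 mol Al2O3.
M(Al2O3) = 2×26.982 + 3×15.999 = 101.961 g/mol.
Mass of Al2O3 per formula unit = 1.0000 × 101.961 = 101.961 g.
Al2O3 wt% = 101.961 / 497.388 × 100 = 20.50%.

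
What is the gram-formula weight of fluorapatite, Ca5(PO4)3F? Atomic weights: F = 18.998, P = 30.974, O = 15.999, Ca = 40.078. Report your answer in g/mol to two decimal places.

504.30 g/mol

Ca: 5 × 40.078 = 200.3900
P: 3 × 30.974 = 92.9220
O: 12 × 15.999 = 191.9880
F: 1 × 18.998 = 18.9980
Summing the contributions gives the formula mass.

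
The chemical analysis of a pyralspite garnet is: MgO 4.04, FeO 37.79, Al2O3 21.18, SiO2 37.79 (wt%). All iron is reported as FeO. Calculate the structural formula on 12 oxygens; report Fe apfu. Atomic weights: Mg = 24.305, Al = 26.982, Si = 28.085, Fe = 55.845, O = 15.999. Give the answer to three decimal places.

2.517 Fe apfu

MgO: 4.04/40.304 = 0.10024 mol → 0.10024 mol Mg, 0.10024 mol O.
FeO: 37.79/71.844 = 0.52600 mol → 0.52600 mol Fe, 0.52600 mol O.
Al2O3: 21.18/101.961 = 0.20773 mol → 0.41546 mol Al, 0.62319 mol O.
SiO2: 37.79/60.083 = 0.62896 mol → 0.62896 mol Si, 1.25792 mol O.
Total oxygen = 2.50735 mol. Normalization factor = 12/2.50735 = 4.78593.
Fe per 12 O = 0.52600 × 4.78593 = 2.517.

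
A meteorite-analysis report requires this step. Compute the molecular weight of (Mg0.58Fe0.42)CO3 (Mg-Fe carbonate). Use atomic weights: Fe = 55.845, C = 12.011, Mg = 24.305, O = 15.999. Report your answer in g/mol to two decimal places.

The formula mass is the sum 0.58×24.305 + 0.42×55.845 + 1×12.011 + 3×15.999.

97.56 g/mol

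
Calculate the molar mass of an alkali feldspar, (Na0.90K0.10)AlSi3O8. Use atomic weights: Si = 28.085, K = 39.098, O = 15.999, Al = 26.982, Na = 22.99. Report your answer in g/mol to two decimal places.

The formula mass is the sum 0.90×22.99 + 0.10×39.098 + 1×26.982 + 3×28.085 + 8×15.999.

263.83 g/mol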